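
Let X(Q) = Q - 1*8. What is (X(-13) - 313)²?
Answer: 111556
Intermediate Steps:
X(Q) = -8 + Q (X(Q) = Q - 8 = -8 + Q)
(X(-13) - 313)² = ((-8 - 13) - 313)² = (-21 - 313)² = (-334)² = 111556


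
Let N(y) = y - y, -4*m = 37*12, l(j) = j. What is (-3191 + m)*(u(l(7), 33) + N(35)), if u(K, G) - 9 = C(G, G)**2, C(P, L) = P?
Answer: -3625596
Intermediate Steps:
u(K, G) = 9 + G**2
m = -111 (m = -37*12/4 = -1/4*444 = -111)
N(y) = 0
(-3191 + m)*(u(l(7), 33) + N(35)) = (-3191 - 111)*((9 + 33**2) + 0) = -3302*((9 + 1089) + 0) = -3302*(1098 + 0) = -3302*1098 = -3625596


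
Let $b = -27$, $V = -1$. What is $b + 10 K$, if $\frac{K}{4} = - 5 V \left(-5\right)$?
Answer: $-1027$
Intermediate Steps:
$K = -100$ ($K = 4 \left(-5\right) \left(-1\right) \left(-5\right) = 4 \cdot 5 \left(-5\right) = 4 \left(-25\right) = -100$)
$b + 10 K = -27 + 10 \left(-100\right) = -27 - 1000 = -1027$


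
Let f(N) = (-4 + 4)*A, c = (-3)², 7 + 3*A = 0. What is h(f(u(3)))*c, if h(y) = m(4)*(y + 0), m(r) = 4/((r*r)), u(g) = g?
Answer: 0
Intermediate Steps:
A = -7/3 (A = -7/3 + (⅓)*0 = -7/3 + 0 = -7/3 ≈ -2.3333)
m(r) = 4/r² (m(r) = 4/(r²) = 4/r²)
c = 9
f(N) = 0 (f(N) = (-4 + 4)*(-7/3) = 0*(-7/3) = 0)
h(y) = y/4 (h(y) = (4/4²)*(y + 0) = (4*(1/16))*y = y/4)
h(f(u(3)))*c = ((¼)*0)*9 = 0*9 = 0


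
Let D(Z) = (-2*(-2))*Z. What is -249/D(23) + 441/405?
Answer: -6697/4140 ≈ -1.6176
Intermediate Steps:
D(Z) = 4*Z
-249/D(23) + 441/405 = -249/(4*23) + 441/405 = -249/92 + 441*(1/405) = -249*1/92 + 49/45 = -249/92 + 49/45 = -6697/4140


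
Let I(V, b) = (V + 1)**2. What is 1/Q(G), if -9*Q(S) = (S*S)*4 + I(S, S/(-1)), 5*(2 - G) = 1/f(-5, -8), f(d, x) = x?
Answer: -2880/8177 ≈ -0.35221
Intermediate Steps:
I(V, b) = (1 + V)**2
G = 81/40 (G = 2 - 1/5/(-8) = 2 - 1/5*(-1/8) = 2 + 1/40 = 81/40 ≈ 2.0250)
Q(S) = -4*S**2/9 - (1 + S)**2/9 (Q(S) = -((S*S)*4 + (1 + S)**2)/9 = -(S**2*4 + (1 + S)**2)/9 = -(4*S**2 + (1 + S)**2)/9 = -((1 + S)**2 + 4*S**2)/9 = -4*S**2/9 - (1 + S)**2/9)
1/Q(G) = 1/(-4*(81/40)**2/9 - (1 + 81/40)**2/9) = 1/(-4/9*6561/1600 - (121/40)**2/9) = 1/(-729/400 - 1/9*14641/1600) = 1/(-729/400 - 14641/14400) = 1/(-8177/2880) = -2880/8177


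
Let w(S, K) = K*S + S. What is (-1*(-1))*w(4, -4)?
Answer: -12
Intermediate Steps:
w(S, K) = S + K*S
(-1*(-1))*w(4, -4) = (-1*(-1))*(4*(1 - 4)) = 1*(4*(-3)) = 1*(-12) = -12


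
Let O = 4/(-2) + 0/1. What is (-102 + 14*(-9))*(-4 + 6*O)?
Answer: 3648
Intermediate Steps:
O = -2 (O = 4*(-1/2) + 0*1 = -2 + 0 = -2)
(-102 + 14*(-9))*(-4 + 6*O) = (-102 + 14*(-9))*(-4 + 6*(-2)) = (-102 - 126)*(-4 - 12) = -228*(-16) = 3648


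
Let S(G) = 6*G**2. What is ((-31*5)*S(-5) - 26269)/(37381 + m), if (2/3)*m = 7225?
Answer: -99038/96437 ≈ -1.0270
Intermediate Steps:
m = 21675/2 (m = (3/2)*7225 = 21675/2 ≈ 10838.)
((-31*5)*S(-5) - 26269)/(37381 + m) = ((-31*5)*(6*(-5)**2) - 26269)/(37381 + 21675/2) = (-930*25 - 26269)/(96437/2) = (-155*150 - 26269)*(2/96437) = (-23250 - 26269)*(2/96437) = -49519*2/96437 = -99038/96437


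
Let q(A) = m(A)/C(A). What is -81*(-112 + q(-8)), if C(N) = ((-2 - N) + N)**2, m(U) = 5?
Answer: 35883/4 ≈ 8970.8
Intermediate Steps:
C(N) = 4 (C(N) = (-2)**2 = 4)
q(A) = 5/4
-81*(-112 + q(-8)) = -81*(-112 + 5/4) = -81*(-443/4) = 35883/4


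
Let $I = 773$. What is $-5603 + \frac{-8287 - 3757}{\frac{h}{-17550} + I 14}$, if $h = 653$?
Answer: $- \frac{1064363651741}{189925447} \approx -5604.1$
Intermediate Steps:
$-5603 + \frac{-8287 - 3757}{\frac{h}{-17550} + I 14} = -5603 + \frac{-8287 - 3757}{\frac{653}{-17550} + 773 \cdot 14} = -5603 - \frac{12044}{653 \left(- \frac{1}{17550}\right) + 10822} = -5603 - \frac{12044}{- \frac{653}{17550} + 10822} = -5603 - \frac{12044}{\frac{189925447}{17550}} = -5603 - \frac{211372200}{189925447} = - \frac{1064363651741}{189925447}$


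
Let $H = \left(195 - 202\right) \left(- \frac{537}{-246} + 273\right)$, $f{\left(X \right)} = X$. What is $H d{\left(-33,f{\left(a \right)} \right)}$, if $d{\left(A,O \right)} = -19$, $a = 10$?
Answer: $\frac{3001145}{82} \approx 36599.0$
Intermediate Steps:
$H = - \frac{157955}{82}$ ($H = - 7 \left(\left(-537\right) \left(- \frac{1}{246}\right) + 273\right) = - 7 \left(\frac{179}{82} + 273\right) = \left(-7\right) \frac{22565}{82} = - \frac{157955}{82} \approx -1926.3$)
$H d{\left(-33,f{\left(a \right)} \right)} = \left(- \frac{157955}{82}\right) \left(-19\right) = \frac{3001145}{82}$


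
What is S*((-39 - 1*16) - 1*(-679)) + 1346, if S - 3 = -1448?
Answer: -900334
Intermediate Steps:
S = -1445 (S = 3 - 1448 = -1445)
S*((-39 - 1*16) - 1*(-679)) + 1346 = -1445*((-39 - 1*16) - 1*(-679)) + 1346 = -1445*((-39 - 16) + 679) + 1346 = -1445*(-55 + 679) + 1346 = -1445*624 + 1346 = -901680 + 1346 = -900334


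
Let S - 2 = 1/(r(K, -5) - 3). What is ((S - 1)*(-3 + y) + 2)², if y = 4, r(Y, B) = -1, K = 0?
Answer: 121/16 ≈ 7.5625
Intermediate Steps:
S = 7/4 (S = 2 + 1/(-1 - 3) = 2 + 1/(-4) = 2 - ¼ = 7/4 ≈ 1.7500)
((S - 1)*(-3 + y) + 2)² = ((7/4 - 1)*(-3 + 4) + 2)² = ((¾)*1 + 2)² = (¾ + 2)² = (11/4)² = 121/16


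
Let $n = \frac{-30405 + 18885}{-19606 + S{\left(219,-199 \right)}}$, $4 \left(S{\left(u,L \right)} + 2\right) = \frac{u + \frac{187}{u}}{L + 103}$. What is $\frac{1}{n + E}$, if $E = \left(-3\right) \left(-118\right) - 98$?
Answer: $\frac{412250629}{105778357504} \approx 0.0038973$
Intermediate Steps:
$S{\left(u,L \right)} = -2 + \frac{u + \frac{187}{u}}{4 \left(103 + L\right)}$ ($S{\left(u,L \right)} = -2 + \frac{\left(u + \frac{187}{u}\right) \frac{1}{L + 103}}{4} = -2 + \frac{\left(u + \frac{187}{u}\right) \frac{1}{103 + L}}{4} = -2 + \frac{\frac{1}{103 + L} \left(u + \frac{187}{u}\right)}{4} = -2 + \frac{u + \frac{187}{u}}{4 \left(103 + L\right)}$)
$n = \frac{242196480}{412250629}$ ($n = \frac{-30405 + 18885}{-19606 + \frac{187 + 219^{2} - 180456 - \left(-1592\right) 219}{4 \cdot 219 \left(103 - 199\right)}} = - \frac{11520}{-19606 + \frac{1}{4} \cdot \frac{1}{219} \frac{1}{-96} \left(187 + 47961 - 180456 + 348648\right)} = - \frac{11520}{-19606 + \frac{1}{4} \cdot \frac{1}{219} \left(- \frac{1}{96}\right) 216340} = - \frac{11520}{-19606 - \frac{54085}{21024}} = - \frac{11520}{- \frac{412250629}{21024}} = \left(-11520\right) \left(- \frac{21024}{412250629}\right) = \frac{242196480}{412250629} \approx 0.5875$)
$E = 256$ ($E = 354 - 98 = 256$)
$\frac{1}{n + E} = \frac{1}{\frac{242196480}{412250629} + 256} = \frac{1}{\frac{105778357504}{412250629}} = \frac{412250629}{105778357504}$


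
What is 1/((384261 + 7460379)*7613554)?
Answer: 1/59725590250560 ≈ 1.6743e-14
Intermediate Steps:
1/((384261 + 7460379)*7613554) = (1/7613554)/7844640 = (1/7844640)*(1/7613554) = 1/59725590250560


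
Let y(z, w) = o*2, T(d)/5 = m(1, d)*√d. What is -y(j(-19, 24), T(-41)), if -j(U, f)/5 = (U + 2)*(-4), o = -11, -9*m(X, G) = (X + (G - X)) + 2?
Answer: 22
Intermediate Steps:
m(X, G) = -2/9 - G/9 (m(X, G) = -((X + (G - X)) + 2)/9 = -(G + 2)/9 = -(2 + G)/9 = -2/9 - G/9)
j(U, f) = 40 + 20*U (j(U, f) = -5*(U + 2)*(-4) = -5*(2 + U)*(-4) = -5*(-8 - 4*U) = 40 + 20*U)
T(d) = 5*√d*(-2/9 - d/9) (T(d) = 5*((-2/9 - d/9)*√d) = 5*(√d*(-2/9 - d/9)) = 5*√d*(-2/9 - d/9))
y(z, w) = -22 (y(z, w) = -11*2 = -22)
-y(j(-19, 24), T(-41)) = -1*(-22) = 22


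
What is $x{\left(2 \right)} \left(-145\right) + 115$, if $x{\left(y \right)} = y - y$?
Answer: $115$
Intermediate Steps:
$x{\left(y \right)} = 0$
$x{\left(2 \right)} \left(-145\right) + 115 = 0 \left(-145\right) + 115 = 0 + 115 = 115$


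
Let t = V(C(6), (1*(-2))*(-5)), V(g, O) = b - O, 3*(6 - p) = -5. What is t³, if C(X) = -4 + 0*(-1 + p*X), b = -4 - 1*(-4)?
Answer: -1000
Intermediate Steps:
p = 23/3 (p = 6 - ⅓*(-5) = 6 + 5/3 = 23/3 ≈ 7.6667)
b = 0 (b = -4 + 4 = 0)
C(X) = -4 (C(X) = -4 + 0*(-1 + 23*X/3) = -4 + 0 = -4)
V(g, O) = -O (V(g, O) = 0 - O = -O)
t = -10 (t = -1*(-2)*(-5) = -(-2)*(-5) = -1*10 = -10)
t³ = (-10)³ = -1000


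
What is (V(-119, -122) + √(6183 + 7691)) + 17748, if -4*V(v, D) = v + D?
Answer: 71233/4 + √13874 ≈ 17926.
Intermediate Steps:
V(v, D) = -D/4 - v/4 (V(v, D) = -(v + D)/4 = -(D + v)/4 = -D/4 - v/4)
(V(-119, -122) + √(6183 + 7691)) + 17748 = ((-¼*(-122) - ¼*(-119)) + √(6183 + 7691)) + 17748 = ((61/2 + 119/4) + √13874) + 17748 = (241/4 + √13874) + 17748 = 71233/4 + √13874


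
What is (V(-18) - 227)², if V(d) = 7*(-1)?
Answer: 54756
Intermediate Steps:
V(d) = -7
(V(-18) - 227)² = (-7 - 227)² = (-234)² = 54756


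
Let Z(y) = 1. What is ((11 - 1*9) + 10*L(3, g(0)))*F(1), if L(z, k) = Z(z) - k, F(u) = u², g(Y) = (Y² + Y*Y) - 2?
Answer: 32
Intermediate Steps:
g(Y) = -2 + 2*Y² (g(Y) = (Y² + Y²) - 2 = 2*Y² - 2 = -2 + 2*Y²)
L(z, k) = 1 - k
((11 - 1*9) + 10*L(3, g(0)))*F(1) = ((11 - 1*9) + 10*(1 - (-2 + 2*0²)))*1² = ((11 - 9) + 10*(1 - (-2 + 2*0)))*1 = (2 + 10*(1 - (-2 + 0)))*1 = (2 + 10*(1 - 1*(-2)))*1 = (2 + 10*(1 + 2))*1 = (2 + 10*3)*1 = (2 + 30)*1 = 32*1 = 32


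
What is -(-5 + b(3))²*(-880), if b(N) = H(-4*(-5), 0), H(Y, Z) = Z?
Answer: 22000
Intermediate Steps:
b(N) = 0
-(-5 + b(3))²*(-880) = -(-5 + 0)²*(-880) = -(-5)²*(-880) = -25*(-880) = -1*(-22000) = 22000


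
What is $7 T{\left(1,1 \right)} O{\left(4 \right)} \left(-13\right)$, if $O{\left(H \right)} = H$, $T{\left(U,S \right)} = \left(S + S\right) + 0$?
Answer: $-728$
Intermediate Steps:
$T{\left(U,S \right)} = 2 S$ ($T{\left(U,S \right)} = 2 S + 0 = 2 S$)
$7 T{\left(1,1 \right)} O{\left(4 \right)} \left(-13\right) = 7 \cdot 2 \cdot 1 \cdot 4 \left(-13\right) = 7 \cdot 2 \cdot 4 \left(-13\right) = 7 \cdot 8 \left(-13\right) = 56 \left(-13\right) = -728$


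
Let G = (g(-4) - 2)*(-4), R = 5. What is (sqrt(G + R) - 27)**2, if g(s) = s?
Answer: (27 - sqrt(29))**2 ≈ 467.20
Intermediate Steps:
G = 24 (G = (-4 - 2)*(-4) = -6*(-4) = 24)
(sqrt(G + R) - 27)**2 = (sqrt(24 + 5) - 27)**2 = (sqrt(29) - 27)**2 = (-27 + sqrt(29))**2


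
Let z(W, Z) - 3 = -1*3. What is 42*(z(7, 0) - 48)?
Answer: -2016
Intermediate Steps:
z(W, Z) = 0 (z(W, Z) = 3 - 1*3 = 3 - 3 = 0)
42*(z(7, 0) - 48) = 42*(0 - 48) = 42*(-48) = -2016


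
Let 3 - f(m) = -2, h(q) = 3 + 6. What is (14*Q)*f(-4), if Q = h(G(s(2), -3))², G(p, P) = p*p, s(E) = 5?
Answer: 5670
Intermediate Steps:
G(p, P) = p²
h(q) = 9
f(m) = 5 (f(m) = 3 - 1*(-2) = 3 + 2 = 5)
Q = 81 (Q = 9² = 81)
(14*Q)*f(-4) = (14*81)*5 = 1134*5 = 5670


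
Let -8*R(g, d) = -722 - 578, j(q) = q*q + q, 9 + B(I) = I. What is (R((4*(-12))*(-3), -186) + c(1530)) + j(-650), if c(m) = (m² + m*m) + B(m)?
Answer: 10210667/2 ≈ 5.1053e+6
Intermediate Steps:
B(I) = -9 + I
j(q) = q + q² (j(q) = q² + q = q + q²)
R(g, d) = 325/2 (R(g, d) = -(-722 - 578)/8 = -⅛*(-1300) = 325/2)
c(m) = -9 + m + 2*m² (c(m) = (m² + m*m) + (-9 + m) = (m² + m²) + (-9 + m) = 2*m² + (-9 + m) = -9 + m + 2*m²)
(R((4*(-12))*(-3), -186) + c(1530)) + j(-650) = (325/2 + (-9 + 1530 + 2*1530²)) - 650*(1 - 650) = (325/2 + (-9 + 1530 + 2*2340900)) - 650*(-649) = (325/2 + (-9 + 1530 + 4681800)) + 421850 = (325/2 + 4683321) + 421850 = 9366967/2 + 421850 = 10210667/2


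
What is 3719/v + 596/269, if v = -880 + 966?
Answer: 1051667/23134 ≈ 45.460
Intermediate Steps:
v = 86
3719/v + 596/269 = 3719/86 + 596/269 = 1051667/23134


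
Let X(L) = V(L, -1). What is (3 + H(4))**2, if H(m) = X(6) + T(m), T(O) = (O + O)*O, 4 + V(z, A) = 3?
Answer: 1156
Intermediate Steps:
V(z, A) = -1 (V(z, A) = -4 + 3 = -1)
T(O) = 2*O**2 (T(O) = (2*O)*O = 2*O**2)
X(L) = -1
H(m) = -1 + 2*m**2
(3 + H(4))**2 = (3 + (-1 + 2*4**2))**2 = (3 + (-1 + 2*16))**2 = (3 + (-1 + 32))**2 = (3 + 31)**2 = 34**2 = 1156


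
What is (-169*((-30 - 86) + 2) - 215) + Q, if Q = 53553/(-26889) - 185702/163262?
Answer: 1266958143619/66514423 ≈ 19048.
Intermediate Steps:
Q = -208128954/66514423 (Q = 53553*(-1/26889) - 185702*1/163262 = -17851/8963 - 8441/7421 = -208128954/66514423 ≈ -3.1291)
(-169*((-30 - 86) + 2) - 215) + Q = (-169*((-30 - 86) + 2) - 215) - 208128954/66514423 = (-169*(-116 + 2) - 215) - 208128954/66514423 = (-169*(-114) - 215) - 208128954/66514423 = (19266 - 215) - 208128954/66514423 = 19051 - 208128954/66514423 = 1266958143619/66514423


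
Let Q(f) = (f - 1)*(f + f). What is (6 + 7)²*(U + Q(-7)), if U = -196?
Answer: -14196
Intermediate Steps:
Q(f) = 2*f*(-1 + f) (Q(f) = (-1 + f)*(2*f) = 2*f*(-1 + f))
(6 + 7)²*(U + Q(-7)) = (6 + 7)²*(-196 + 2*(-7)*(-1 - 7)) = 13²*(-196 + 2*(-7)*(-8)) = 169*(-196 + 112) = 169*(-84) = -14196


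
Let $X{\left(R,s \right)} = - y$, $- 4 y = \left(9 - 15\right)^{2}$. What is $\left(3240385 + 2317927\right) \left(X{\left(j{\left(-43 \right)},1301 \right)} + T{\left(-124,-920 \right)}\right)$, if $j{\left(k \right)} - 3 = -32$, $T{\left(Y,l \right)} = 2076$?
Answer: $11589080520$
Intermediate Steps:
$y = -9$ ($y = - \frac{\left(9 - 15\right)^{2}}{4} = - \frac{\left(-6\right)^{2}}{4} = \left(- \frac{1}{4}\right) 36 = -9$)
$j{\left(k \right)} = -29$ ($j{\left(k \right)} = 3 - 32 = -29$)
$X{\left(R,s \right)} = 9$ ($X{\left(R,s \right)} = \left(-1\right) \left(-9\right) = 9$)
$\left(3240385 + 2317927\right) \left(X{\left(j{\left(-43 \right)},1301 \right)} + T{\left(-124,-920 \right)}\right) = \left(3240385 + 2317927\right) \left(9 + 2076\right) = 5558312 \cdot 2085 = 11589080520$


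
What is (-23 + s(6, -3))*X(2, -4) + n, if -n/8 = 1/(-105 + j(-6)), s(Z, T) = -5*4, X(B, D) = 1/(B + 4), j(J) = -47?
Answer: -811/114 ≈ -7.1140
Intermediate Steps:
X(B, D) = 1/(4 + B)
s(Z, T) = -20
n = 1/19 (n = -8/(-105 - 47) = -8/(-152) = -8*(-1/152) = 1/19 ≈ 0.052632)
(-23 + s(6, -3))*X(2, -4) + n = (-23 - 20)/(4 + 2) + 1/19 = -43/6 + 1/19 = -811/114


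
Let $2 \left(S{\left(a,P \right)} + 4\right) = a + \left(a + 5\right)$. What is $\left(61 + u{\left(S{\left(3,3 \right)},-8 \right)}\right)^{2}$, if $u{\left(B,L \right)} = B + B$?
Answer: $4096$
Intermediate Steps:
$S{\left(a,P \right)} = - \frac{3}{2} + a$ ($S{\left(a,P \right)} = -4 + \frac{a + \left(a + 5\right)}{2} = -4 + \frac{a + \left(5 + a\right)}{2} = -4 + \frac{5 + 2 a}{2} = -4 + \left(\frac{5}{2} + a\right) = - \frac{3}{2} + a$)
$u{\left(B,L \right)} = 2 B$
$\left(61 + u{\left(S{\left(3,3 \right)},-8 \right)}\right)^{2} = \left(61 + 2 \left(- \frac{3}{2} + 3\right)\right)^{2} = \left(61 + 2 \cdot \frac{3}{2}\right)^{2} = \left(61 + 3\right)^{2} = 64^{2} = 4096$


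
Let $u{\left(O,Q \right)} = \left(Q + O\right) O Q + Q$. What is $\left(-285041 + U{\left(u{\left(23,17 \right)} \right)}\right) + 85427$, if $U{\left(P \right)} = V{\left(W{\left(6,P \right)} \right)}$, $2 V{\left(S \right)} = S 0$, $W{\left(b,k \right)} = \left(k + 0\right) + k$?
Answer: $-199614$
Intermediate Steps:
$W{\left(b,k \right)} = 2 k$ ($W{\left(b,k \right)} = k + k = 2 k$)
$u{\left(O,Q \right)} = Q + O Q \left(O + Q\right)$ ($u{\left(O,Q \right)} = \left(O + Q\right) O Q + Q = O \left(O + Q\right) Q + Q = O Q \left(O + Q\right) + Q = Q + O Q \left(O + Q\right)$)
$V{\left(S \right)} = 0$ ($V{\left(S \right)} = \frac{S 0}{2} = \frac{1}{2} \cdot 0 = 0$)
$U{\left(P \right)} = 0$
$\left(-285041 + U{\left(u{\left(23,17 \right)} \right)}\right) + 85427 = \left(-285041 + 0\right) + 85427 = -285041 + 85427 = -199614$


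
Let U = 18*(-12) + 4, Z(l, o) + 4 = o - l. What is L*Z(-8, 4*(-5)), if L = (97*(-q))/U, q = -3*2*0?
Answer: 0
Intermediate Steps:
Z(l, o) = -4 + o - l (Z(l, o) = -4 + (o - l) = -4 + o - l)
q = 0 (q = -6*0 = 0)
U = -212 (U = -216 + 4 = -212)
L = 0 (L = (97*(-1*0))/(-212) = (97*0)*(-1/212) = 0*(-1/212) = 0)
L*Z(-8, 4*(-5)) = 0*(-4 + 4*(-5) - 1*(-8)) = 0*(-4 - 20 + 8) = 0*(-16) = 0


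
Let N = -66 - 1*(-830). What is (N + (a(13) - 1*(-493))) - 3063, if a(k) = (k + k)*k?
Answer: -1468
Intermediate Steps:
a(k) = 2*k² (a(k) = (2*k)*k = 2*k²)
N = 764 (N = -66 + 830 = 764)
(N + (a(13) - 1*(-493))) - 3063 = (764 + (2*13² - 1*(-493))) - 3063 = (764 + (2*169 + 493)) - 3063 = (764 + (338 + 493)) - 3063 = (764 + 831) - 3063 = 1595 - 3063 = -1468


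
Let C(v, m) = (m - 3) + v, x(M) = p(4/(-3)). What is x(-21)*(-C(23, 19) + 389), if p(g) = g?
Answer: -1400/3 ≈ -466.67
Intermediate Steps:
x(M) = -4/3 (x(M) = 4/(-3) = 4*(-⅓) = -4/3)
C(v, m) = -3 + m + v (C(v, m) = (-3 + m) + v = -3 + m + v)
x(-21)*(-C(23, 19) + 389) = -4*(-(-3 + 19 + 23) + 389)/3 = -4*(-1*39 + 389)/3 = -4*(-39 + 389)/3 = -4/3*350 = -1400/3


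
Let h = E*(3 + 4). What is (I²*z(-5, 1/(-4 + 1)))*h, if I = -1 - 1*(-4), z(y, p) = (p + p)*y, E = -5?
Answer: -1050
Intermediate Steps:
z(y, p) = 2*p*y (z(y, p) = (2*p)*y = 2*p*y)
I = 3 (I = -1 + 4 = 3)
h = -35 (h = -5*(3 + 4) = -5*7 = -35)
(I²*z(-5, 1/(-4 + 1)))*h = (3²*(2*(-5)/(-4 + 1)))*(-35) = (9*(2*(-5)/(-3)))*(-35) = (9*(2*(-⅓)*(-5)))*(-35) = (9*(10/3))*(-35) = 30*(-35) = -1050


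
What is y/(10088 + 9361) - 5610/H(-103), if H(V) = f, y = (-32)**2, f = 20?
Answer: -10908841/38898 ≈ -280.45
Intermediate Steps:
y = 1024
H(V) = 20
y/(10088 + 9361) - 5610/H(-103) = 1024/(10088 + 9361) - 5610/20 = 1024/19449 - 5610*1/20 = 1024*(1/19449) - 561/2 = 1024/19449 - 561/2 = -10908841/38898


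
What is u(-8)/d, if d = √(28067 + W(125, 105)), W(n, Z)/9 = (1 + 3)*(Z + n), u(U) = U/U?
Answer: √36347/36347 ≈ 0.0052452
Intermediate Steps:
u(U) = 1
W(n, Z) = 36*Z + 36*n (W(n, Z) = 9*((1 + 3)*(Z + n)) = 9*(4*(Z + n)) = 9*(4*Z + 4*n) = 36*Z + 36*n)
d = √36347 (d = √(28067 + (36*105 + 36*125)) = √(28067 + (3780 + 4500)) = √(28067 + 8280) = √36347 ≈ 190.65)
u(-8)/d = 1/√36347 = 1*(√36347/36347) = √36347/36347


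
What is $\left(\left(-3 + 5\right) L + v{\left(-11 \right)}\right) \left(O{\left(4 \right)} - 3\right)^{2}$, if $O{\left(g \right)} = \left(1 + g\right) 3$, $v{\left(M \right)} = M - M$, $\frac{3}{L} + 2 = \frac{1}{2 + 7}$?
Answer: $- \frac{7776}{17} \approx -457.41$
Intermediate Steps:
$L = - \frac{27}{17}$ ($L = \frac{3}{-2 + \frac{1}{2 + 7}} = \frac{3}{-2 + \frac{1}{9}} = \frac{3}{- \frac{17}{9}} = 3 \left(- \frac{9}{17}\right) = - \frac{27}{17} \approx -1.5882$)
$v{\left(M \right)} = 0$
$O{\left(g \right)} = 3 + 3 g$
$\left(\left(-3 + 5\right) L + v{\left(-11 \right)}\right) \left(O{\left(4 \right)} - 3\right)^{2} = \left(\left(-3 + 5\right) \left(- \frac{27}{17}\right) + 0\right) \left(\left(3 + 3 \cdot 4\right) - 3\right)^{2} = \left(2 \left(- \frac{27}{17}\right) + 0\right) \left(\left(3 + 12\right) - 3\right)^{2} = \left(- \frac{54}{17} + 0\right) \left(15 - 3\right)^{2} = - \frac{54 \cdot 12^{2}}{17} = \left(- \frac{54}{17}\right) 144 = - \frac{7776}{17}$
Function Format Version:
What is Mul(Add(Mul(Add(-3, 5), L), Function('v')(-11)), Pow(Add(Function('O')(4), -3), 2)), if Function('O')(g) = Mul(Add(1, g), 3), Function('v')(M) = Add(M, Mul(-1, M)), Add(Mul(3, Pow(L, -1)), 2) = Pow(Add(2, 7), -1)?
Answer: Rational(-7776, 17) ≈ -457.41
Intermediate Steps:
L = Rational(-27, 17) (L = Mul(3, Pow(Add(-2, Pow(Add(2, 7), -1)), -1)) = Mul(3, Pow(Add(-2, Pow(9, -1)), -1)) = Mul(3, Pow(Add(-2, Rational(1, 9)), -1)) = Mul(3, Pow(Rational(-17, 9), -1)) = Mul(3, Rational(-9, 17)) = Rational(-27, 17) ≈ -1.5882)
Function('v')(M) = 0
Function('O')(g) = Add(3, Mul(3, g))
Mul(Add(Mul(Add(-3, 5), L), Function('v')(-11)), Pow(Add(Function('O')(4), -3), 2)) = Mul(Add(Mul(Add(-3, 5), Rational(-27, 17)), 0), Pow(Add(Add(3, Mul(3, 4)), -3), 2)) = Mul(Add(Mul(2, Rational(-27, 17)), 0), Pow(Add(Add(3, 12), -3), 2)) = Mul(Add(Rational(-54, 17), 0), Pow(Add(15, -3), 2)) = Mul(Rational(-54, 17), Pow(12, 2)) = Mul(Rational(-54, 17), 144) = Rational(-7776, 17)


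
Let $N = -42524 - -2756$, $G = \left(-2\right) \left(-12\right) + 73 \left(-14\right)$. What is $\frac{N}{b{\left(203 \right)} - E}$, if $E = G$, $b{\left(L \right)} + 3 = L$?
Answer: $- \frac{19884}{599} \approx -33.195$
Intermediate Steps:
$b{\left(L \right)} = -3 + L$
$G = -998$ ($G = 24 - 1022 = -998$)
$E = -998$
$N = -39768$ ($N = -42524 + 2756 = -39768$)
$\frac{N}{b{\left(203 \right)} - E} = - \frac{39768}{\left(-3 + 203\right) - -998} = - \frac{39768}{200 + 998} = - \frac{39768}{1198} = \left(-39768\right) \frac{1}{1198} = - \frac{19884}{599}$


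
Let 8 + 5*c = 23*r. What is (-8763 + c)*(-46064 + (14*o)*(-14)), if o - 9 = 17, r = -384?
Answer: 538765960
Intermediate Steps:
o = 26 (o = 9 + 17 = 26)
c = -1768 (c = -8/5 + (23*(-384))/5 = -8/5 + (1/5)*(-8832) = -8/5 - 8832/5 = -1768)
(-8763 + c)*(-46064 + (14*o)*(-14)) = (-8763 - 1768)*(-46064 + (14*26)*(-14)) = -10531*(-46064 + 364*(-14)) = -10531*(-46064 - 5096) = -10531*(-51160) = 538765960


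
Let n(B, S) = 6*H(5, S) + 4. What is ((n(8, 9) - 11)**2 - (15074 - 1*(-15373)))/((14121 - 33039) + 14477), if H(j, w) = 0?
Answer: 30398/4441 ≈ 6.8449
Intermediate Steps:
n(B, S) = 4 (n(B, S) = 6*0 + 4 = 0 + 4 = 4)
((n(8, 9) - 11)**2 - (15074 - 1*(-15373)))/((14121 - 33039) + 14477) = ((4 - 11)**2 - (15074 - 1*(-15373)))/((14121 - 33039) + 14477) = ((-7)**2 - (15074 + 15373))/(-18918 + 14477) = (49 - 1*30447)/(-4441) = (49 - 30447)*(-1/4441) = -30398*(-1/4441) = 30398/4441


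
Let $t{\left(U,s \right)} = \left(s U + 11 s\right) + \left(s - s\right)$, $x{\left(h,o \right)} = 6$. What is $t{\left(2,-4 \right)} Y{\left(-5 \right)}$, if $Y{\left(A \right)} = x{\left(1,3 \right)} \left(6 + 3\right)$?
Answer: $-2808$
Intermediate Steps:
$t{\left(U,s \right)} = 11 s + U s$ ($t{\left(U,s \right)} = \left(U s + 11 s\right) + 0 = \left(11 s + U s\right) + 0 = 11 s + U s$)
$Y{\left(A \right)} = 54$ ($Y{\left(A \right)} = 6 \left(6 + 3\right) = 6 \cdot 9 = 54$)
$t{\left(2,-4 \right)} Y{\left(-5 \right)} = - 4 \left(11 + 2\right) 54 = \left(-4\right) 13 \cdot 54 = \left(-52\right) 54 = -2808$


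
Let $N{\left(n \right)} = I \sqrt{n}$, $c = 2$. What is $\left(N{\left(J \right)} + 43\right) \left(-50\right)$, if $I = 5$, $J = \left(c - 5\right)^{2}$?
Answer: $-2900$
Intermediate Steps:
$J = 9$ ($J = \left(2 - 5\right)^{2} = \left(-3\right)^{2} = 9$)
$N{\left(n \right)} = 5 \sqrt{n}$
$\left(N{\left(J \right)} + 43\right) \left(-50\right) = \left(5 \sqrt{9} + 43\right) \left(-50\right) = \left(5 \cdot 3 + 43\right) \left(-50\right) = \left(15 + 43\right) \left(-50\right) = 58 \left(-50\right) = -2900$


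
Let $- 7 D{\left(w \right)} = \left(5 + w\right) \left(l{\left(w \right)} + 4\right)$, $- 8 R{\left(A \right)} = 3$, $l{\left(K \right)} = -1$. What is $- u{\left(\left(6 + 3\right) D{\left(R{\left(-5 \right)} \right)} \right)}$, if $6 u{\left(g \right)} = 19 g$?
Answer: $\frac{6327}{112} \approx 56.491$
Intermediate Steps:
$R{\left(A \right)} = - \frac{3}{8}$ ($R{\left(A \right)} = \left(- \frac{1}{8}\right) 3 = - \frac{3}{8}$)
$D{\left(w \right)} = - \frac{15}{7} - \frac{3 w}{7}$ ($D{\left(w \right)} = - \frac{\left(5 + w\right) \left(-1 + 4\right)}{7} = - \frac{\left(5 + w\right) 3}{7} = - \frac{15 + 3 w}{7} = - \frac{15}{7} - \frac{3 w}{7}$)
$u{\left(g \right)} = \frac{19 g}{6}$
$- u{\left(\left(6 + 3\right) D{\left(R{\left(-5 \right)} \right)} \right)} = - \frac{19 \left(6 + 3\right) \left(- \frac{15}{7} - - \frac{9}{56}\right)}{6} = - \frac{19 \cdot 9 \left(- \frac{15}{7} + \frac{9}{56}\right)}{6} = - \frac{19 \cdot 9 \left(- \frac{111}{56}\right)}{6} = - \frac{19 \left(-999\right)}{6 \cdot 56} = \left(-1\right) \left(- \frac{6327}{112}\right) = \frac{6327}{112}$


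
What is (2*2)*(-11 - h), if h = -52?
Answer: 164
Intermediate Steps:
(2*2)*(-11 - h) = (2*2)*(-11 - 1*(-52)) = 4*(-11 + 52) = 4*41 = 164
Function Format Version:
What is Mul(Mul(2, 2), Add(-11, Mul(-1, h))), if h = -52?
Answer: 164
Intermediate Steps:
Mul(Mul(2, 2), Add(-11, Mul(-1, h))) = Mul(Mul(2, 2), Add(-11, Mul(-1, -52))) = Mul(4, Add(-11, 52)) = Mul(4, 41) = 164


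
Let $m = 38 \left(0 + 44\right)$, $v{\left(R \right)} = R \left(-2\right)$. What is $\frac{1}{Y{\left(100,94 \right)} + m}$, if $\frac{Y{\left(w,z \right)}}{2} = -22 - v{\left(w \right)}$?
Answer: $\frac{1}{2028} \approx 0.0004931$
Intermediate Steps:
$v{\left(R \right)} = - 2 R$
$Y{\left(w,z \right)} = -44 + 4 w$ ($Y{\left(w,z \right)} = 2 \left(-22 - - 2 w\right) = 2 \left(-22 + 2 w\right) = -44 + 4 w$)
$m = 1672$ ($m = 38 \cdot 44 = 1672$)
$\frac{1}{Y{\left(100,94 \right)} + m} = \frac{1}{\left(-44 + 4 \cdot 100\right) + 1672} = \frac{1}{\left(-44 + 400\right) + 1672} = \frac{1}{356 + 1672} = \frac{1}{2028}$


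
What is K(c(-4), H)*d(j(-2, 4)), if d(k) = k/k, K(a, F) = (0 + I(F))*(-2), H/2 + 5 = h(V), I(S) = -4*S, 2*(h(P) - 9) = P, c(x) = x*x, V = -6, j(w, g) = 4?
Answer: 16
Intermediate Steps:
c(x) = x²
h(P) = 9 + P/2
H = 2 (H = -10 + 2*(9 + (½)*(-6)) = -10 + 2*(9 - 3) = -10 + 2*6 = -10 + 12 = 2)
K(a, F) = 8*F (K(a, F) = (0 - 4*F)*(-2) = -4*F*(-2) = 8*F)
d(k) = 1
K(c(-4), H)*d(j(-2, 4)) = (8*2)*1 = 16*1 = 16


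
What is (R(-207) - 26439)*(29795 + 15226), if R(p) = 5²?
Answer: -1189184694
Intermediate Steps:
R(p) = 25
(R(-207) - 26439)*(29795 + 15226) = (25 - 26439)*(29795 + 15226) = -26414*45021 = -1189184694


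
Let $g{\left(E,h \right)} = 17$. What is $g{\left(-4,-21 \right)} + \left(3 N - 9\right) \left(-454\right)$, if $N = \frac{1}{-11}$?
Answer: $\frac{46495}{11} \approx 4226.8$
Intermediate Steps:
$N = - \frac{1}{11} \approx -0.090909$
$g{\left(-4,-21 \right)} + \left(3 N - 9\right) \left(-454\right) = 17 + \left(3 \left(- \frac{1}{11}\right) - 9\right) \left(-454\right) = 17 + \left(- \frac{3}{11} - 9\right) \left(-454\right) = 17 - - \frac{46308}{11} = 17 + \frac{46308}{11} = \frac{46495}{11}$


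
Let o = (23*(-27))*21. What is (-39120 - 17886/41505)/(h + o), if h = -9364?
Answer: 541231162/309973175 ≈ 1.7461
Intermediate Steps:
o = -13041 (o = -621*21 = -13041)
(-39120 - 17886/41505)/(h + o) = (-39120 - 17886/41505)/(-9364 - 13041) = (-39120 - 17886*1/41505)/(-22405) = (-39120 - 5962/13835)*(-1/22405) = -541231162/13835*(-1/22405) = 541231162/309973175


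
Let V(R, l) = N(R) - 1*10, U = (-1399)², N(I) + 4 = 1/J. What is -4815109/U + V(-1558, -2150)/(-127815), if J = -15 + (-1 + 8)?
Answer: -4923324090967/2001277166520 ≈ -2.4601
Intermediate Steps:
J = -8 (J = -15 + 7 = -8)
N(I) = -33/8 (N(I) = -4 + 1/(-8) = -4 - ⅛ = -33/8)
U = 1957201
V(R, l) = -113/8 (V(R, l) = -33/8 - 1*10 = -33/8 - 10 = -113/8)
-4815109/U + V(-1558, -2150)/(-127815) = -4815109/1957201 - 113/8/(-127815) = -4815109*1/1957201 - 113/8*(-1/127815) = -4815109/1957201 + 113/1022520 = -4923324090967/2001277166520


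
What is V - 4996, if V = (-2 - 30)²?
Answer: -3972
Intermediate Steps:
V = 1024 (V = (-32)² = 1024)
V - 4996 = 1024 - 4996 = -3972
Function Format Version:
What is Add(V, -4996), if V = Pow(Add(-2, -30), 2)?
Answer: -3972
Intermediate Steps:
V = 1024 (V = Pow(-32, 2) = 1024)
Add(V, -4996) = Add(1024, -4996) = -3972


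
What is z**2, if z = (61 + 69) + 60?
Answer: 36100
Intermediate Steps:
z = 190 (z = 130 + 60 = 190)
z**2 = 190**2 = 36100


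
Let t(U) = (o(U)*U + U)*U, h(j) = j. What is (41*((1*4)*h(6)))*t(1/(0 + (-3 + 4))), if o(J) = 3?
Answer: 3936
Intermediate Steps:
t(U) = 4*U² (t(U) = (3*U + U)*U = (4*U)*U = 4*U²)
(41*((1*4)*h(6)))*t(1/(0 + (-3 + 4))) = (41*((1*4)*6))*(4*(1/(0 + (-3 + 4)))²) = (41*(4*6))*(4*(1/(0 + 1))²) = (41*24)*(4*(1/1)²) = 984*(4*1²) = 984*(4*1) = 984*4 = 3936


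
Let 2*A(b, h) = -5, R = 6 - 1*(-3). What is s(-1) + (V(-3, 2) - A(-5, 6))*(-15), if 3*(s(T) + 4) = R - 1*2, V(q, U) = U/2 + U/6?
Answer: -355/6 ≈ -59.167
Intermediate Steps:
V(q, U) = 2*U/3 (V(q, U) = U*(1/2) + U*(1/6) = U/2 + U/6 = 2*U/3)
R = 9 (R = 6 + 3 = 9)
A(b, h) = -5/2 (A(b, h) = (1/2)*(-5) = -5/2)
s(T) = -5/3 (s(T) = -4 + (9 - 1*2)/3 = -4 + (9 - 2)/3 = -4 + (1/3)*7 = -4 + 7/3 = -5/3)
s(-1) + (V(-3, 2) - A(-5, 6))*(-15) = -5/3 + ((2/3)*2 - 1*(-5/2))*(-15) = -5/3 + (4/3 + 5/2)*(-15) = -5/3 + (23/6)*(-15) = -5/3 - 115/2 = -355/6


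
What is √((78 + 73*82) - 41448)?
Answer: 2*I*√8846 ≈ 188.11*I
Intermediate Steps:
√((78 + 73*82) - 41448) = √((78 + 5986) - 41448) = √(6064 - 41448) = √(-35384) = 2*I*√8846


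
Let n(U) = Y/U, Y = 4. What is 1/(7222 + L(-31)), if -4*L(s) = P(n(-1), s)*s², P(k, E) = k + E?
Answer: 4/62523 ≈ 6.3977e-5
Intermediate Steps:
n(U) = 4/U
P(k, E) = E + k
L(s) = -s²*(-4 + s)/4 (L(s) = -(s + 4/(-1))*s²/4 = -(s + 4*(-1))*s²/4 = -(s - 4)*s²/4 = -(-4 + s)*s²/4 = -s²*(-4 + s)/4)
1/(7222 + L(-31)) = 1/(7222 + (¼)*(-31)²*(4 - 1*(-31))) = 1/(7222 + (¼)*961*(4 + 31)) = 1/(7222 + (¼)*961*35) = 1/(7222 + 33635/4) = 1/(62523/4) = 4/62523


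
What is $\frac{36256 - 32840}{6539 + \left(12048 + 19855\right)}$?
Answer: $\frac{1708}{19221} \approx 0.088861$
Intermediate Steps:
$\frac{36256 - 32840}{6539 + \left(12048 + 19855\right)} = \frac{3416}{6539 + 31903} = \frac{3416}{38442} = 3416 \cdot \frac{1}{38442} = \frac{1708}{19221}$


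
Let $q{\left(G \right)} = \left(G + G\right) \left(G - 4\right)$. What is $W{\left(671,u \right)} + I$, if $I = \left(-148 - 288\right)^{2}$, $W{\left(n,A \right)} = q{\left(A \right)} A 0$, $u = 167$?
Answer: $190096$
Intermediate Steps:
$q{\left(G \right)} = 2 G \left(-4 + G\right)$
$W{\left(n,A \right)} = 0$ ($W{\left(n,A \right)} = 2 A \left(-4 + A\right) A 0 = 2 A^{2} \left(-4 + A\right) 0 = 0$)
$I = 190096$ ($I = \left(-148 - 288\right)^{2} = \left(-436\right)^{2} = 190096$)
$W{\left(671,u \right)} + I = 0 + 190096 = 190096$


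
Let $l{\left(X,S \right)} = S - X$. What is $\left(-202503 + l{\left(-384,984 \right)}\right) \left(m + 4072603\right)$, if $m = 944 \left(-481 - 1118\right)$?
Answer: $-515538571845$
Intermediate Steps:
$m = -1509456$ ($m = 944 \left(-1599\right) = -1509456$)
$\left(-202503 + l{\left(-384,984 \right)}\right) \left(m + 4072603\right) = \left(-202503 + \left(984 - -384\right)\right) \left(-1509456 + 4072603\right) = \left(-202503 + \left(984 + 384\right)\right) 2563147 = \left(-202503 + 1368\right) 2563147 = \left(-201135\right) 2563147 = -515538571845$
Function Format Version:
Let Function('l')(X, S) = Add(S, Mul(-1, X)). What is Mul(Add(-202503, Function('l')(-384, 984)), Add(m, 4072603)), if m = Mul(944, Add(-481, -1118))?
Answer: -515538571845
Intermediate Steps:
m = -1509456 (m = Mul(944, -1599) = -1509456)
Mul(Add(-202503, Function('l')(-384, 984)), Add(m, 4072603)) = Mul(Add(-202503, Add(984, Mul(-1, -384))), Add(-1509456, 4072603)) = Mul(Add(-202503, Add(984, 384)), 2563147) = Mul(Add(-202503, 1368), 2563147) = Mul(-201135, 2563147) = -515538571845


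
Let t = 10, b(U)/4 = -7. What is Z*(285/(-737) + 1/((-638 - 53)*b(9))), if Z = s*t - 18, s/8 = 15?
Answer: -3258444813/7129738 ≈ -457.02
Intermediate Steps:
s = 120 (s = 8*15 = 120)
b(U) = -28 (b(U) = 4*(-7) = -28)
Z = 1182 (Z = 120*10 - 18 = 1200 - 18 = 1182)
Z*(285/(-737) + 1/((-638 - 53)*b(9))) = 1182*(285/(-737) + 1/(-638 - 53*(-28))) = 1182*(285*(-1/737) - 1/28/(-691)) = 1182*(-285/737 - 1/691*(-1/28)) = 1182*(-285/737 + 1/19348) = 1182*(-5513443/14259476) = -3258444813/7129738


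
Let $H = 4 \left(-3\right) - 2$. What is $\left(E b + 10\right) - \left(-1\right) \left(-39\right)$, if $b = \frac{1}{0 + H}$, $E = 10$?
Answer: $- \frac{208}{7} \approx -29.714$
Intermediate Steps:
$H = -14$ ($H = -12 - 2 = -14$)
$b = - \frac{1}{14}$ ($b = \frac{1}{0 - 14} = \frac{1}{-14} = - \frac{1}{14} \approx -0.071429$)
$\left(E b + 10\right) - \left(-1\right) \left(-39\right) = \left(10 \left(- \frac{1}{14}\right) + 10\right) - \left(-1\right) \left(-39\right) = \left(- \frac{5}{7} + 10\right) - 39 = \frac{65}{7} - 39 = - \frac{208}{7}$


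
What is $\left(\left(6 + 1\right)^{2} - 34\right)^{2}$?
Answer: $225$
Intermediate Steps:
$\left(\left(6 + 1\right)^{2} - 34\right)^{2} = \left(7^{2} - 34\right)^{2} = \left(49 - 34\right)^{2} = 15^{2} = 225$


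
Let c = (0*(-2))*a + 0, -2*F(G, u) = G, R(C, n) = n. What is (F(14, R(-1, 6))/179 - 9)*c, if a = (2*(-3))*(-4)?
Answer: 0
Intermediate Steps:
F(G, u) = -G/2
a = 24 (a = -6*(-4) = 24)
c = 0 (c = (0*(-2))*24 + 0 = 0*24 + 0 = 0 + 0 = 0)
(F(14, R(-1, 6))/179 - 9)*c = (-1/2*14/179 - 9)*0 = (-7*1/179 - 9)*0 = (-7/179 - 9)*0 = -1618/179*0 = 0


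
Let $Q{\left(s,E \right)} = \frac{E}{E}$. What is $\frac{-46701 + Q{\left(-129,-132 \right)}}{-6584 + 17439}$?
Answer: $- \frac{9340}{2171} \approx -4.3022$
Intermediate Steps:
$Q{\left(s,E \right)} = 1$
$\frac{-46701 + Q{\left(-129,-132 \right)}}{-6584 + 17439} = \frac{-46701 + 1}{-6584 + 17439} = - \frac{46700}{10855} = \left(-46700\right) \frac{1}{10855} = - \frac{9340}{2171}$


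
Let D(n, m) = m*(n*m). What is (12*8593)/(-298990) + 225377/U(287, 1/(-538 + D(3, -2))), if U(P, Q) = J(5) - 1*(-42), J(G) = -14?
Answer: 33691290991/4185860 ≈ 8048.8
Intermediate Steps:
D(n, m) = n*m² (D(n, m) = m*(m*n) = n*m²)
U(P, Q) = 28 (U(P, Q) = -14 - 1*(-42) = -14 + 42 = 28)
(12*8593)/(-298990) + 225377/U(287, 1/(-538 + D(3, -2))) = (12*8593)/(-298990) + 225377/28 = 103116*(-1/298990) + 225377*(1/28) = -51558/149495 + 225377/28 = 33691290991/4185860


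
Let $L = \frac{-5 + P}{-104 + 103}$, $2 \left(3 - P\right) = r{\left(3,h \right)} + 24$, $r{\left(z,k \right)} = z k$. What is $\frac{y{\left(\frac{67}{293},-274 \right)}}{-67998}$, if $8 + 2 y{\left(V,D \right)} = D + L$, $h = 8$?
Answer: $\frac{64}{33999} \approx 0.0018824$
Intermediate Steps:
$r{\left(z,k \right)} = k z$
$P = -21$ ($P = 3 - \frac{8 \cdot 3 + 24}{2} = 3 - \frac{24 + 24}{2} = 3 - 24 = -21$)
$L = 26$ ($L = \frac{-5 - 21}{-104 + 103} = - \frac{26}{-1} = \left(-26\right) \left(-1\right) = 26$)
$y{\left(V,D \right)} = 9 + \frac{D}{2}$ ($y{\left(V,D \right)} = -4 + \frac{D + 26}{2} = -4 + \frac{26 + D}{2} = -4 + \left(13 + \frac{D}{2}\right) = 9 + \frac{D}{2}$)
$\frac{y{\left(\frac{67}{293},-274 \right)}}{-67998} = \frac{9 + \frac{1}{2} \left(-274\right)}{-67998} = \left(9 - 137\right) \left(- \frac{1}{67998}\right) = \left(-128\right) \left(- \frac{1}{67998}\right) = \frac{64}{33999}$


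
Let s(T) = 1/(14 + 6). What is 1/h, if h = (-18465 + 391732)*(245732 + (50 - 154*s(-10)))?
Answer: 10/917394356381 ≈ 1.0900e-11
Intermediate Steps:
s(T) = 1/20
h = 917394356381/10 (h = (-18465 + 391732)*(245732 + (50 - 154*1/20)) = 373267*(245732 + (50 - 77/10)) = 373267*(245732 + 423/10) = 373267*(2457743/10) = 917394356381/10 ≈ 9.1739e+10)
1/h = 1/(917394356381/10) = 10/917394356381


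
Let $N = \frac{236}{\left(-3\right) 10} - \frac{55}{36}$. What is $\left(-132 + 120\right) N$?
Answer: $\frac{1691}{15} \approx 112.73$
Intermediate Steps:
$N = - \frac{1691}{180}$ ($N = \frac{236}{-30} - \frac{55}{36} = 236 \left(- \frac{1}{30}\right) - \frac{55}{36} = - \frac{118}{15} - \frac{55}{36} = - \frac{1691}{180} \approx -9.3944$)
$\left(-132 + 120\right) N = \left(-132 + 120\right) \left(- \frac{1691}{180}\right) = \left(-12\right) \left(- \frac{1691}{180}\right) = \frac{1691}{15}$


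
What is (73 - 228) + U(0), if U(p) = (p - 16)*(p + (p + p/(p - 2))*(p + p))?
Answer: -155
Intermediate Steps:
U(p) = (-16 + p)*(p + 2*p*(p + p/(-2 + p))) (U(p) = (-16 + p)*(p + (p + p/(-2 + p))*(2*p)) = (-16 + p)*(p + 2*p*(p + p/(-2 + p))))
(73 - 228) + U(0) = (73 - 228) + 0*(32 - 33*0² + 2*0³ + 14*0)/(-2 + 0) = -155 + 0*(32 - 33*0 + 2*0 + 0)/(-2) = -155 + 0*(-½)*(32 + 0 + 0 + 0) = -155 + 0*(-½)*32 = -155 + 0 = -155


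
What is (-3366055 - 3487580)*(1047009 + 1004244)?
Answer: -14058539354655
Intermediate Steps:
(-3366055 - 3487580)*(1047009 + 1004244) = -6853635*2051253 = -14058539354655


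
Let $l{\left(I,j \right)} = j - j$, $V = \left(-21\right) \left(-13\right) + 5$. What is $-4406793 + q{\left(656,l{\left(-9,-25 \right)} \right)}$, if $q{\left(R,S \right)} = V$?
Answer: $-4406515$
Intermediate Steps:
$V = 278$ ($V = 273 + 5 = 278$)
$l{\left(I,j \right)} = 0$
$q{\left(R,S \right)} = 278$
$-4406793 + q{\left(656,l{\left(-9,-25 \right)} \right)} = -4406793 + 278 = -4406515$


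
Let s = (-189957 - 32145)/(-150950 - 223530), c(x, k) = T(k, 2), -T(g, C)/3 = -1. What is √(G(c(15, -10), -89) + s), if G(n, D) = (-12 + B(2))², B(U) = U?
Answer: √881668737310/93620 ≈ 10.030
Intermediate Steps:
T(g, C) = 3 (T(g, C) = -3*(-1) = 3)
c(x, k) = 3
G(n, D) = 100 (G(n, D) = (-12 + 2)² = (-10)² = 100)
s = 111051/187240 (s = -222102/(-374480) = -222102*(-1/374480) = 111051/187240 ≈ 0.59309)
√(G(c(15, -10), -89) + s) = √(100 + 111051/187240) = √(18835051/187240) = √881668737310/93620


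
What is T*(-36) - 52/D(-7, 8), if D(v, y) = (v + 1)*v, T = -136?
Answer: 102790/21 ≈ 4894.8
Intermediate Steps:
D(v, y) = v*(1 + v) (D(v, y) = (1 + v)*v = v*(1 + v))
T*(-36) - 52/D(-7, 8) = -136*(-36) - 52*(-1/(7*(1 - 7))) = 4896 - 52/((-7*(-6))) = 4896 - 52/42 = 4896 - 52*1/42 = 4896 - 26/21 = 102790/21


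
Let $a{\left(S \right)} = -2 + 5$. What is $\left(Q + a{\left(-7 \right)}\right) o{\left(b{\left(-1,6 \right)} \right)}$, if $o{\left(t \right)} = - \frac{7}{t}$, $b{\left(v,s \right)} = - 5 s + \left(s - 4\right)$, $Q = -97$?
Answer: $- \frac{47}{2} \approx -23.5$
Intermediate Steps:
$b{\left(v,s \right)} = -4 - 4 s$ ($b{\left(v,s \right)} = - 5 s + \left(-4 + s\right) = -4 - 4 s$)
$a{\left(S \right)} = 3$
$\left(Q + a{\left(-7 \right)}\right) o{\left(b{\left(-1,6 \right)} \right)} = \left(-97 + 3\right) \left(- \frac{7}{-4 - 24}\right) = - 94 \left(- \frac{7}{-4 - 24}\right) = - 94 \left(- \frac{7}{-28}\right) = - 94 \left(\left(-7\right) \left(- \frac{1}{28}\right)\right) = \left(-94\right) \frac{1}{4} = - \frac{47}{2}$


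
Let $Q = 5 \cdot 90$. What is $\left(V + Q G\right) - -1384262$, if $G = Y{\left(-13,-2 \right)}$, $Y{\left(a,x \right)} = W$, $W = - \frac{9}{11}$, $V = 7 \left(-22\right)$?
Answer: $\frac{15221138}{11} \approx 1.3837 \cdot 10^{6}$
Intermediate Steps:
$Q = 450$
$V = -154$
$W = - \frac{9}{11}$ ($W = \left(-9\right) \frac{1}{11} = - \frac{9}{11} \approx -0.81818$)
$Y{\left(a,x \right)} = - \frac{9}{11}$
$G = - \frac{9}{11} \approx -0.81818$
$\left(V + Q G\right) - -1384262 = \left(-154 + 450 \left(- \frac{9}{11}\right)\right) - -1384262 = \left(-154 - \frac{4050}{11}\right) + 1384262 = - \frac{5744}{11} + 1384262 = \frac{15221138}{11}$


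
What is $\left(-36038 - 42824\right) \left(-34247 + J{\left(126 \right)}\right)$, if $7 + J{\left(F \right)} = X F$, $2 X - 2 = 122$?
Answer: $2085269004$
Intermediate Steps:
$X = 62$ ($X = 1 + \frac{1}{2} \cdot 122 = 1 + 61 = 62$)
$J{\left(F \right)} = -7 + 62 F$
$\left(-36038 - 42824\right) \left(-34247 + J{\left(126 \right)}\right) = \left(-36038 - 42824\right) \left(-34247 + \left(-7 + 62 \cdot 126\right)\right) = - 78862 \left(-34247 + \left(-7 + 7812\right)\right) = - 78862 \left(-34247 + 7805\right) = \left(-78862\right) \left(-26442\right) = 2085269004$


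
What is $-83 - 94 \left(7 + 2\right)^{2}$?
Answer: $-7697$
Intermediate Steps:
$-83 - 94 \left(7 + 2\right)^{2} = -83 - 94 \cdot 9^{2} = -83 - 7614 = -7697$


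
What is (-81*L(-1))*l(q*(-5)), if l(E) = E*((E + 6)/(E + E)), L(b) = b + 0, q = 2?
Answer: -162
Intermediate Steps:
L(b) = b
l(E) = 3 + E/2 (l(E) = E*((6 + E)/((2*E))) = E*((6 + E)*(1/(2*E))) = E*((6 + E)/(2*E)) = 3 + E/2)
(-81*L(-1))*l(q*(-5)) = (-81*(-1))*(3 + (2*(-5))/2) = 81*(3 + (½)*(-10)) = 81*(3 - 5) = 81*(-2) = -162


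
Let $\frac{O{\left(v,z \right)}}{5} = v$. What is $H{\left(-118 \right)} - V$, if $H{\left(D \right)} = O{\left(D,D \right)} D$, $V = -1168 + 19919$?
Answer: $50869$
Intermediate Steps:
$O{\left(v,z \right)} = 5 v$
$V = 18751$
$H{\left(D \right)} = 5 D^{2}$ ($H{\left(D \right)} = 5 D D = 5 D^{2}$)
$H{\left(-118 \right)} - V = 5 \left(-118\right)^{2} - 18751 = 5 \cdot 13924 - 18751 = 69620 - 18751 = 50869$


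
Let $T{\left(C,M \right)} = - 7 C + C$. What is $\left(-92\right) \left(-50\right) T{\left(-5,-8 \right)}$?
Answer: $138000$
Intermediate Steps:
$T{\left(C,M \right)} = - 6 C$
$\left(-92\right) \left(-50\right) T{\left(-5,-8 \right)} = \left(-92\right) \left(-50\right) \left(\left(-6\right) \left(-5\right)\right) = 4600 \cdot 30 = 138000$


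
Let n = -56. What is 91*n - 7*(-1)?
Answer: -5089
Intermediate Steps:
91*n - 7*(-1) = 91*(-56) - 7*(-1) = -5096 + 7 = -5089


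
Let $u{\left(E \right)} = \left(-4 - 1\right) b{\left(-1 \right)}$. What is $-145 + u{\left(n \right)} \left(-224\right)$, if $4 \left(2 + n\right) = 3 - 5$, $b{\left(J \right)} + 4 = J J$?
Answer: $-3505$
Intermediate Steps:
$b{\left(J \right)} = -4 + J^{2}$ ($b{\left(J \right)} = -4 + J J = -4 + J^{2}$)
$n = - \frac{5}{2}$ ($n = -2 + \frac{3 - 5}{4} = -2 + \frac{1}{4} \left(-2\right) = -2 - \frac{1}{2} = - \frac{5}{2} \approx -2.5$)
$u{\left(E \right)} = 15$ ($u{\left(E \right)} = \left(-4 - 1\right) \left(-4 + \left(-1\right)^{2}\right) = - 5 \left(-4 + 1\right) = \left(-5\right) \left(-3\right) = 15$)
$-145 + u{\left(n \right)} \left(-224\right) = -145 + 15 \left(-224\right) = -145 - 3360 = -3505$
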